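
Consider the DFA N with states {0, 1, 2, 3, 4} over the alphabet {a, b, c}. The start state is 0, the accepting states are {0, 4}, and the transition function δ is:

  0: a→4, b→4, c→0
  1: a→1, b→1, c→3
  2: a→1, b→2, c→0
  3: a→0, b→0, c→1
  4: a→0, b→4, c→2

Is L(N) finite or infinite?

State 0 is reachable from the start and can reach an accepting state, and it lies on the cycle 0 → 0.
Traversing that cycle any number of times yields accepted strings of unbounded length, so the language is infinite.

infinite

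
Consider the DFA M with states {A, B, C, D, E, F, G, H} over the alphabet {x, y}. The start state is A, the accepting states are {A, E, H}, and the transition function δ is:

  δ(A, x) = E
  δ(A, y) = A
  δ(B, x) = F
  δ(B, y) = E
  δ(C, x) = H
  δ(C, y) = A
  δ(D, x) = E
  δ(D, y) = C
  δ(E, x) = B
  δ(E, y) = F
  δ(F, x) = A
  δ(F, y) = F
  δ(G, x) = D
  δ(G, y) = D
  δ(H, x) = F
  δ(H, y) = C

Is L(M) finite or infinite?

State A is reachable from the start and can reach an accepting state, and it lies on the cycle A → A.
Traversing that cycle any number of times yields accepted strings of unbounded length, so the language is infinite.

infinite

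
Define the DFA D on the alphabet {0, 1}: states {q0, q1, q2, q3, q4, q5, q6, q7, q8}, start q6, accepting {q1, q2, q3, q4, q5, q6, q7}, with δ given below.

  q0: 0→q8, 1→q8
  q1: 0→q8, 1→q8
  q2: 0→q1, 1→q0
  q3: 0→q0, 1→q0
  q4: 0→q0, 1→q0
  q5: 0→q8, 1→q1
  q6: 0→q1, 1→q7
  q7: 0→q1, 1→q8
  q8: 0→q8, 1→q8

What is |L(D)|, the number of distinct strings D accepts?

4

The useful subgraph on states {q1, q6, q7} is acyclic, so L(D) is finite; the longest accepting path visits 3 useful states, giving maximum string length 2.
Counting accepting paths from q6 by length: 1 of length 0, 2 of length 1, 1 of length 2. Total 4.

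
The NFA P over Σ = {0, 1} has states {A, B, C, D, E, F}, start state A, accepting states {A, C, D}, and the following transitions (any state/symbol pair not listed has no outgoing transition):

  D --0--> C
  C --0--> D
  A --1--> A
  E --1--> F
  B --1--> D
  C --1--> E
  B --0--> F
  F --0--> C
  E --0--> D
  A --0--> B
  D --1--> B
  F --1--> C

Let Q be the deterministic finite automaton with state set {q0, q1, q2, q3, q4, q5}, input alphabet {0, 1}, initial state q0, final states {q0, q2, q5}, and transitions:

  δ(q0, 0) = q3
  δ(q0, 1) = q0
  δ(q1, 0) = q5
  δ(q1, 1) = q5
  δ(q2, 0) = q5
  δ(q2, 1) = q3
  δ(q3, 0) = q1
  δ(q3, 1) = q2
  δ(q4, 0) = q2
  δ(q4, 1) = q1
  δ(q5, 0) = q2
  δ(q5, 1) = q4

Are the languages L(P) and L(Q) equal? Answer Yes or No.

Exploring the product automaton P × Q from the start pair (A, q0), following both machines on each input symbol, reaches 6 state pairs: (A, q0), (B, q3), (F, q1), (D, q2), (C, q5), (E, q4).
P accepts in {A, C, D} and Q accepts in {q0, q2, q5}. In every reachable pair the two components are either both accepting — (A, q0), (D, q2), (C, q5) — or both non-accepting, so no string is accepted by exactly one of the machines: L(P) \ L(Q) and L(Q) \ L(P) are both empty.
Hence every string is accepted by P iff it is accepted by Q, and the two languages coincide.

Yes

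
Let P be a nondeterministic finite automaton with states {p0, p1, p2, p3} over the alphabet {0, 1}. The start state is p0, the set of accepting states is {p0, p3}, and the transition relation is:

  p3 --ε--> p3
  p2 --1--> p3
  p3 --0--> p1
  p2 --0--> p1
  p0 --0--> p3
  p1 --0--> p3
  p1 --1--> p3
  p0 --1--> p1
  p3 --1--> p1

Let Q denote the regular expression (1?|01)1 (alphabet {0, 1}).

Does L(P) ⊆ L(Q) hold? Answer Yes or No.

No

The empty string ε is in L(P) but not in L(Q).
So L(P) ⊄ L(Q).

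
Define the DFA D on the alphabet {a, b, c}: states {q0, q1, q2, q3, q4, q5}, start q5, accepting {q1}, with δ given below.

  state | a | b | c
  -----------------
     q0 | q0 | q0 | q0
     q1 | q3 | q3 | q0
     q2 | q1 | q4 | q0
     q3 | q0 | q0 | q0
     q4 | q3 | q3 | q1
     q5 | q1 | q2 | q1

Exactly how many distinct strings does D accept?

The useful subgraph on states {q1, q2, q4, q5} is acyclic, so L(D) is finite; the longest accepting path visits 4 useful states, giving maximum string length 3.
Counting accepting paths from q5 by length: 2 of length 1, 1 of length 2, 1 of length 3. Total 4.

4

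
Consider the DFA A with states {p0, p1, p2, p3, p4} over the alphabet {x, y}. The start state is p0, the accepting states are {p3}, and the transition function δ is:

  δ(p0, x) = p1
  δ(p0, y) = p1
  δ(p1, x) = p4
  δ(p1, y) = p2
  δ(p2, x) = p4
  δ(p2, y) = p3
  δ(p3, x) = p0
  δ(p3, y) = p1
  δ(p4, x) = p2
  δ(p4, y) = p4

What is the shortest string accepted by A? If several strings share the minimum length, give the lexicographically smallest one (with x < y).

A breadth-first search from p0 reaches an accepting state first via the path p0 → p1 → p2 → p3 on input xyy.
No string of length < 3 is accepted (BFS exhausts all shorter strings without reaching an accepting state), and xyy is the lexicographically least accepting string of length 3.

xyy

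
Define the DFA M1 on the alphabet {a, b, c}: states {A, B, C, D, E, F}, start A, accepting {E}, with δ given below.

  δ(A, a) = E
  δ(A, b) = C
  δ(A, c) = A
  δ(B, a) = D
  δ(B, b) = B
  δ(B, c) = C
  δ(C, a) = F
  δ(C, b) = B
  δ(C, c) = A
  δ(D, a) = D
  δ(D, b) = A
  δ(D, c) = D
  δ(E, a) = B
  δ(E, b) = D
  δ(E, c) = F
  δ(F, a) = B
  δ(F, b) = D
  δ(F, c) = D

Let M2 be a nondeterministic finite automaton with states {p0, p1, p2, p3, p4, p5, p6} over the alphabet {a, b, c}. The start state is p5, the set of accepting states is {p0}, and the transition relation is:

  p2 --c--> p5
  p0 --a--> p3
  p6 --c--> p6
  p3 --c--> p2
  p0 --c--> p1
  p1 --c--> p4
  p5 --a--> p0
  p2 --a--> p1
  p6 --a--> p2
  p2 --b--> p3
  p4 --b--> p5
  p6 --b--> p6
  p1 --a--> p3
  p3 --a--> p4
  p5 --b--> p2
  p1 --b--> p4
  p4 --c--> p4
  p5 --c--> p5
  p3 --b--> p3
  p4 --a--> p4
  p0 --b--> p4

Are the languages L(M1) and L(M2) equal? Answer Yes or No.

Exploring the product automaton M1 × M2 from the start pair (A, p5), following both machines on each input symbol, reaches 6 state pairs: (A, p5), (E, p0), (C, p2), (B, p3), (D, p4), (F, p1).
M1 accepts in {E} and M2 accepts in {p0}. In every reachable pair the two components are either both accepting — (E, p0) — or both non-accepting, so no string is accepted by exactly one of the machines: L(M1) \ L(M2) and L(M2) \ L(M1) are both empty.
Hence every string is accepted by M1 iff it is accepted by M2, and the two languages coincide.

Yes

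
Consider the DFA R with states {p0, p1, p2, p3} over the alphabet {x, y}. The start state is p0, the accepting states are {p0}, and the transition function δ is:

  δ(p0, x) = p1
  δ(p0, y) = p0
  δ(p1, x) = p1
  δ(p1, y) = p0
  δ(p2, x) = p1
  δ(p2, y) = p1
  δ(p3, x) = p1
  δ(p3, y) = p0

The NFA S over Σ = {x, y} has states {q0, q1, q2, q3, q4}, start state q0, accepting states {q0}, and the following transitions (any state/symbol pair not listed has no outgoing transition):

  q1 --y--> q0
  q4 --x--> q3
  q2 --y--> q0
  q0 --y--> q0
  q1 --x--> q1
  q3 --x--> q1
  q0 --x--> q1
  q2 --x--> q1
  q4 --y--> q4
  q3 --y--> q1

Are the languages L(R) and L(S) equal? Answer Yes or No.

Exploring the product automaton R × S from the start pair (p0, q0), following both machines on each input symbol, reaches 2 state pairs: (p0, q0), (p1, q1).
R accepts in {p0} and S accepts in {q0}. In every reachable pair the two components are either both accepting — (p0, q0) — or both non-accepting, so no string is accepted by exactly one of the machines: L(R) \ L(S) and L(S) \ L(R) are both empty.
Hence every string is accepted by R iff it is accepted by S, and the two languages coincide.

Yes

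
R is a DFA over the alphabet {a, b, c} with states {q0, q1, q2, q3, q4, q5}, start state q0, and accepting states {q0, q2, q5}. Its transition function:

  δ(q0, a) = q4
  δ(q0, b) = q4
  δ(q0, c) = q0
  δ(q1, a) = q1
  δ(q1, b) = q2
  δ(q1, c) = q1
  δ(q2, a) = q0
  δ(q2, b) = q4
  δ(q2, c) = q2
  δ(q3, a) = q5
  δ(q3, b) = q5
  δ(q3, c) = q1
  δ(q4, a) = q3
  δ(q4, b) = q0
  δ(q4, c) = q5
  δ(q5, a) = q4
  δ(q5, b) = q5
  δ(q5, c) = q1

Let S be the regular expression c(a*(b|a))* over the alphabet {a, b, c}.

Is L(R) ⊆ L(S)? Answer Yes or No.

No

The empty string ε is in L(R) but not in L(S).
So L(R) ⊄ L(S).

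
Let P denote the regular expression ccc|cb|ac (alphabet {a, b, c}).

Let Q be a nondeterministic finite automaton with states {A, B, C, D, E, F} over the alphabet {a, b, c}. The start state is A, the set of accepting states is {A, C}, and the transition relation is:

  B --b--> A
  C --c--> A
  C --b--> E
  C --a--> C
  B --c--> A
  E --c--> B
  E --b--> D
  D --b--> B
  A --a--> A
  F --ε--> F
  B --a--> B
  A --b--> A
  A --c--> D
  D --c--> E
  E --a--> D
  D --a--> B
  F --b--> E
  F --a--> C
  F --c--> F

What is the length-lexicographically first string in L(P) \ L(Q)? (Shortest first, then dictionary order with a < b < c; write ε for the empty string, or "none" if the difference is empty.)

The string ac is accepted by P but not by Q.
No shorter string lies in the difference, and ac is the lexicographically first length-2 string in L(P) \ L(Q).

ac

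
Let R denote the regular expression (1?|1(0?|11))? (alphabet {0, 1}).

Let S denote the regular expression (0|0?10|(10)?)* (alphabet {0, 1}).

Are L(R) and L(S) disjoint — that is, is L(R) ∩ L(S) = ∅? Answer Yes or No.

The empty string ε is accepted by both R and S.
Hence L(R) ∩ L(S) ≠ ∅.

No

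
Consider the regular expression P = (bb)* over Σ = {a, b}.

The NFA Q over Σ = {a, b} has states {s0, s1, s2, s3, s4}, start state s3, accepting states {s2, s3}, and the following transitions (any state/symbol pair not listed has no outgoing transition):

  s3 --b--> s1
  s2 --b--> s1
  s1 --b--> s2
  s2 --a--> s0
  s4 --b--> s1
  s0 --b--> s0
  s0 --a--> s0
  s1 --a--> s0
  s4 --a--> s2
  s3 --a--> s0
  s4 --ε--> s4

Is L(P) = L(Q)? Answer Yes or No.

Converting the expression P to a DFA (subset construction, then merging equivalent states) gives the minimal DFA with states {p0, p1, p2}, start state p0, accepting states {p0} and transitions p0: a→p1, b→p2; p1: a→p1, b→p1; p2: a→p1, b→p0.
Exploring the product automaton P × Q from the start pair (p0, s3), following both machines on each input symbol, reaches 4 state pairs: (p0, s3), (p1, s0), (p2, s1), (p0, s2).
P accepts in {p0} and Q accepts in {s2, s3}. In every reachable pair the two components are either both accepting — (p0, s3), (p0, s2) — or both non-accepting, so no string is accepted by exactly one of the machines: L(P) \ L(Q) and L(Q) \ L(P) are both empty.
Hence every string is accepted by P iff it is accepted by Q, and the two languages coincide.

Yes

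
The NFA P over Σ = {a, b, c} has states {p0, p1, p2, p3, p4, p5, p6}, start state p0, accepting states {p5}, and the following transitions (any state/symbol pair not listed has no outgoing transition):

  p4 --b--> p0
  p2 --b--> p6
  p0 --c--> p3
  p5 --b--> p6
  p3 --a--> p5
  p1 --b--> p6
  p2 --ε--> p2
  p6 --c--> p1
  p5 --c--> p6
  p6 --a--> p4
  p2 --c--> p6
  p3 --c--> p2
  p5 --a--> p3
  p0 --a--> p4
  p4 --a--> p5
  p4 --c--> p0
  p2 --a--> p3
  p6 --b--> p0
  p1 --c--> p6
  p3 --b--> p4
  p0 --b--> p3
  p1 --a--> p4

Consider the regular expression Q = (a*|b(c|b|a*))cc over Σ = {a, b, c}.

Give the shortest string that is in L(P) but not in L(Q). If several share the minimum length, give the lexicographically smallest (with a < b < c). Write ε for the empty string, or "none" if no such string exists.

The string aa is accepted by P but not by Q.
No shorter string lies in the difference, and aa is the lexicographically first length-2 string in L(P) \ L(Q).

aa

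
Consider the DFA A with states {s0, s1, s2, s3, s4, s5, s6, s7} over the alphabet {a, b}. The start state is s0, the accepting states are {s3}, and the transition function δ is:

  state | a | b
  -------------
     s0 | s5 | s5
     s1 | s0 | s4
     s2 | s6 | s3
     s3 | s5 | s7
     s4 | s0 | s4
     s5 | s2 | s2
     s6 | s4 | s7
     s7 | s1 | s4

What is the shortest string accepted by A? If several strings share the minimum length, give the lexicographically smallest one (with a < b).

aab

A breadth-first search from s0 reaches an accepting state first via the path s0 → s5 → s2 → s3 on input aab.
No string of length < 3 is accepted (BFS exhausts all shorter strings without reaching an accepting state), and aab is the lexicographically least accepting string of length 3.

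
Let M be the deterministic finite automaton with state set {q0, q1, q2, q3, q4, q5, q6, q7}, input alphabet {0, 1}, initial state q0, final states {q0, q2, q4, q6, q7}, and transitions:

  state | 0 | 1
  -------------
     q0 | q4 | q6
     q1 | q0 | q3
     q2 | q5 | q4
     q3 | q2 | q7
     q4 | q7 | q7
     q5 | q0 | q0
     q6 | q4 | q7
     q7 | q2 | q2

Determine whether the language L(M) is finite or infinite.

State q4 is reachable from the start and can reach an accepting state, and it lies on the cycle q4 → q7 → q2 → q4.
Traversing that cycle any number of times yields accepted strings of unbounded length, so the language is infinite.

infinite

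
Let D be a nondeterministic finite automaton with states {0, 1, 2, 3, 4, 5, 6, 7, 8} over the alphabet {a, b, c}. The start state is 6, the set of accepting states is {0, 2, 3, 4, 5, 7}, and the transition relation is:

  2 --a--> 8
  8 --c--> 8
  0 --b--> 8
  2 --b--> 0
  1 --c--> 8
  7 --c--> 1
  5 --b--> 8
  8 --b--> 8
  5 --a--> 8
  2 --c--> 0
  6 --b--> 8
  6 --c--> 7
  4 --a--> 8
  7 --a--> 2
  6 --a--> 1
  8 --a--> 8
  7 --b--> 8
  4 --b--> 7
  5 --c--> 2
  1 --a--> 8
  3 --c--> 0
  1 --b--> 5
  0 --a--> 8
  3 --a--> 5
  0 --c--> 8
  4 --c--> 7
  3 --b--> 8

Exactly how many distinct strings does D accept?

The useful subgraph on states {0, 1, 2, 5, 6, 7} is acyclic, so L(D) is finite; the longest accepting path visits 6 useful states, giving maximum string length 5.
Counting accepting paths from 6 by length: 1 of length 1, 2 of length 2, 4 of length 3, 3 of length 4, 2 of length 5. Total 12.

12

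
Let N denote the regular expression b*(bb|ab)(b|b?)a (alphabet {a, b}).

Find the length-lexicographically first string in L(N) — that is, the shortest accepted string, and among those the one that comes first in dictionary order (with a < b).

By inspection of the expression, no string of length less than 3 matches, and aba is the lexicographically first match of length 3.

aba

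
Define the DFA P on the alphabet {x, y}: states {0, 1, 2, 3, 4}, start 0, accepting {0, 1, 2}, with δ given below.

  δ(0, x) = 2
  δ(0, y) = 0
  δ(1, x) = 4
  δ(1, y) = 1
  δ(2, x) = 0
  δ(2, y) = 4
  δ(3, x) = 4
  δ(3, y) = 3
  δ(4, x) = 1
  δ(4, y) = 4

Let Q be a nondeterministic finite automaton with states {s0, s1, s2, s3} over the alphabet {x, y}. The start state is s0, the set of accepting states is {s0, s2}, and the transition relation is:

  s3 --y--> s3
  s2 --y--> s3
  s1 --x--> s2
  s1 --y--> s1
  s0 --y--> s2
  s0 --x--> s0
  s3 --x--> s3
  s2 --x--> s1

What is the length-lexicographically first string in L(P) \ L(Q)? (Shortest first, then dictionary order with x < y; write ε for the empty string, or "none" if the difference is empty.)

yx

The string yx is accepted by P but not by Q.
No shorter string lies in the difference, and yx is the lexicographically first length-2 string in L(P) \ L(Q).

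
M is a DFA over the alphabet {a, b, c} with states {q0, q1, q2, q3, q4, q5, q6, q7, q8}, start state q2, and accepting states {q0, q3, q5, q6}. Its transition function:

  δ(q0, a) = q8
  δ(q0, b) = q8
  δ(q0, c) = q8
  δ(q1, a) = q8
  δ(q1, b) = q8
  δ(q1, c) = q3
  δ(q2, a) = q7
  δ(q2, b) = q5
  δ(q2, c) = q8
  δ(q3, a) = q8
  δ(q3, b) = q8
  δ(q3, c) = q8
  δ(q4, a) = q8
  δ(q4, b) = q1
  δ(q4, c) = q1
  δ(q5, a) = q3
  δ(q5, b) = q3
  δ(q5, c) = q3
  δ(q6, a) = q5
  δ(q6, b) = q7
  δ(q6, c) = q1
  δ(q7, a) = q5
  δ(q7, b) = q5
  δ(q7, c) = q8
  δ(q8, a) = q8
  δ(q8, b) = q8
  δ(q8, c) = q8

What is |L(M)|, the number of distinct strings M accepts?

The useful subgraph on states {q2, q3, q5, q7} is acyclic, so L(M) is finite; the longest accepting path visits 4 useful states, giving maximum string length 3.
Counting accepting paths from q2 by length: 1 of length 1, 5 of length 2, 6 of length 3. Total 12.

12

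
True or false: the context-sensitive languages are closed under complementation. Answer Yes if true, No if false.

The context-sensitive languages are exactly NSPACE(n), and by the Immerman–Szelepcsényi theorem nondeterministic space classes (from log n up) are closed under complement.
So the context-sensitive languages are closed under complement.

Yes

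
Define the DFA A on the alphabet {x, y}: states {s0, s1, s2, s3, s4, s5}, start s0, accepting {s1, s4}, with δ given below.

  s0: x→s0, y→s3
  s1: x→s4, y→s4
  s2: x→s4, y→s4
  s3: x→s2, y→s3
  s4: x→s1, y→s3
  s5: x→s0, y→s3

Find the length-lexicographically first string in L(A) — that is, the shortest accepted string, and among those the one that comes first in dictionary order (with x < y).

A breadth-first search from s0 reaches an accepting state first via the path s0 → s3 → s2 → s4 on input yxx.
No string of length < 3 is accepted (BFS exhausts all shorter strings without reaching an accepting state), and yxx is the lexicographically least accepting string of length 3.

yxx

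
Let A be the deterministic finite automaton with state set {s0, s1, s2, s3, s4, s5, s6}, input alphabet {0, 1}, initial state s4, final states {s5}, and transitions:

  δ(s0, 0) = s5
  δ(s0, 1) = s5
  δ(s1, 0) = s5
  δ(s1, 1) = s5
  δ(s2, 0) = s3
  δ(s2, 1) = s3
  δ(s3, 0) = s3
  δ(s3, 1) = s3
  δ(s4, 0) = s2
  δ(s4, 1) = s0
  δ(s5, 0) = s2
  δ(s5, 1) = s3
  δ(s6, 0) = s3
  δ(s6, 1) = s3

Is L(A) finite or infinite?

The useful states (reachable from s4 and able to reach an accepting state) are {s0, s4, s5}.
Restricted to these states the transition graph has no cycle, so every accepting path has bounded length and L is finite.

finite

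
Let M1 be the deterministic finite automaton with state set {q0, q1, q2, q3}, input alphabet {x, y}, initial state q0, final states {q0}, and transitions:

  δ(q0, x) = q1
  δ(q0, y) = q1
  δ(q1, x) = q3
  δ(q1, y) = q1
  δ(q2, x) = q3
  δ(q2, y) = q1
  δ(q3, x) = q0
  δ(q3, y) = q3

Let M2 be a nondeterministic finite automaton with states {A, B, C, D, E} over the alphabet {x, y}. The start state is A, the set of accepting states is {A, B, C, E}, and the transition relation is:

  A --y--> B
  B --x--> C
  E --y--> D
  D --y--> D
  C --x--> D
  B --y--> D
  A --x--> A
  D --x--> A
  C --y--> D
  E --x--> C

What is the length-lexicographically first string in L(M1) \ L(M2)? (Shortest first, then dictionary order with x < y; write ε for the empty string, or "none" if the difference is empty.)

yxx

The string yxx is accepted by M1 but not by M2.
No shorter string lies in the difference, and yxx is the lexicographically first length-3 string in L(M1) \ L(M2).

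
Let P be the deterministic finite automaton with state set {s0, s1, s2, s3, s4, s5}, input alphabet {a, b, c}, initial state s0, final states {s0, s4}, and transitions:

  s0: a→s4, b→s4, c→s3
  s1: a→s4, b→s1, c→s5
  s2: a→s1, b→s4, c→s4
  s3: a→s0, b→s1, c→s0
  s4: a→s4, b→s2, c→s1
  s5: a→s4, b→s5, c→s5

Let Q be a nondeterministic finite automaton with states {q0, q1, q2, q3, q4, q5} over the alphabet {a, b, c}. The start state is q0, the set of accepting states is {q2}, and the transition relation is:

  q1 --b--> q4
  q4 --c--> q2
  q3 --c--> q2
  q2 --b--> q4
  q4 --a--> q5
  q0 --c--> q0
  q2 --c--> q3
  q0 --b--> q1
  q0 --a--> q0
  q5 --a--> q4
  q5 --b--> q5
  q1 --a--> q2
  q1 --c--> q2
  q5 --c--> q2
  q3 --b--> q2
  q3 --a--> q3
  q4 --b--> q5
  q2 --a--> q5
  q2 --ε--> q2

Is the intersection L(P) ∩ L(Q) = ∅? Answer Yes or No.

No

The string ba is accepted by both P and Q.
Hence L(P) ∩ L(Q) ≠ ∅.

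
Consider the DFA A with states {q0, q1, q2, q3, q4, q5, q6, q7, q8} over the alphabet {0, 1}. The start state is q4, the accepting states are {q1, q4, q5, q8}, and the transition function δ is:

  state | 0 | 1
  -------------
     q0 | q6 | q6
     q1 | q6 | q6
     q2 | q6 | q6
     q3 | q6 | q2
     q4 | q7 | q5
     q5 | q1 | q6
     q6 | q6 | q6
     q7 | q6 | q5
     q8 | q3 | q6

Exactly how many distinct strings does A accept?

5

The useful subgraph on states {q1, q4, q5, q7} is acyclic, so L(A) is finite; the longest accepting path visits 4 useful states, giving maximum string length 3.
Counting accepting paths from q4 by length: 1 of length 0, 1 of length 1, 2 of length 2, 1 of length 3. Total 5.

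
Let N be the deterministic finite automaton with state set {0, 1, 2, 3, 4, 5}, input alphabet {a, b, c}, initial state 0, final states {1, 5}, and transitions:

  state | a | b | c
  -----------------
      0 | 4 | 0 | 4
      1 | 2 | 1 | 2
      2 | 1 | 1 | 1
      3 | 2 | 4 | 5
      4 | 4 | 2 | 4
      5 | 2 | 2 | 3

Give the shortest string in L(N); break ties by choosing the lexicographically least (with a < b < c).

A breadth-first search from 0 reaches an accepting state first via the path 0 → 4 → 2 → 1 on input aba.
No string of length < 3 is accepted (BFS exhausts all shorter strings without reaching an accepting state), and aba is the lexicographically least accepting string of length 3.

aba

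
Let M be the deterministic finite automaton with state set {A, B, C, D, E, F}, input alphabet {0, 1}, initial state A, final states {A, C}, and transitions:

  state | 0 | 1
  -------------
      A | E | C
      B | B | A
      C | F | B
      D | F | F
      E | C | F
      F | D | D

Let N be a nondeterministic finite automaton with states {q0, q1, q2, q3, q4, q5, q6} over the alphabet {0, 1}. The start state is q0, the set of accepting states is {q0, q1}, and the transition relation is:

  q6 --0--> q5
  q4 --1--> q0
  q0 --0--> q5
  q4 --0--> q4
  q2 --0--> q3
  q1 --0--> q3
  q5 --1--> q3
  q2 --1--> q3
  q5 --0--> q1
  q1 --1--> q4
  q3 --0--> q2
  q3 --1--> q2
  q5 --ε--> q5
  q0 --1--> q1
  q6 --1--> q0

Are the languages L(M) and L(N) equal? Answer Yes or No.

Exploring the product automaton M × N from the start pair (A, q0), following both machines on each input symbol, reaches 6 state pairs: (A, q0), (E, q5), (C, q1), (F, q3), (B, q4), (D, q2).
M accepts in {A, C} and N accepts in {q0, q1}. In every reachable pair the two components are either both accepting — (A, q0), (C, q1) — or both non-accepting, so no string is accepted by exactly one of the machines: L(M) \ L(N) and L(N) \ L(M) are both empty.
Hence every string is accepted by M iff it is accepted by N, and the two languages coincide.

Yes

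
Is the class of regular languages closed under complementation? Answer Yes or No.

Take a complete DFA for L and swap accepting and non-accepting states; the resulting DFA accepts exactly Σ* \ L.
So the regular languages are closed under complement.

Yes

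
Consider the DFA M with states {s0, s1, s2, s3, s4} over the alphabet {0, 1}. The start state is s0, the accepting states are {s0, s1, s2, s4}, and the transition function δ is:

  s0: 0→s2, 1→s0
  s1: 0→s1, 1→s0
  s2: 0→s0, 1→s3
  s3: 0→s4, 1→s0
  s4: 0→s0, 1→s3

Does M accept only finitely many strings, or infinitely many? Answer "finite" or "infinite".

State s0 is reachable from the start and can reach an accepting state, and it lies on the cycle s0 → s0.
Traversing that cycle any number of times yields accepted strings of unbounded length, so the language is infinite.

infinite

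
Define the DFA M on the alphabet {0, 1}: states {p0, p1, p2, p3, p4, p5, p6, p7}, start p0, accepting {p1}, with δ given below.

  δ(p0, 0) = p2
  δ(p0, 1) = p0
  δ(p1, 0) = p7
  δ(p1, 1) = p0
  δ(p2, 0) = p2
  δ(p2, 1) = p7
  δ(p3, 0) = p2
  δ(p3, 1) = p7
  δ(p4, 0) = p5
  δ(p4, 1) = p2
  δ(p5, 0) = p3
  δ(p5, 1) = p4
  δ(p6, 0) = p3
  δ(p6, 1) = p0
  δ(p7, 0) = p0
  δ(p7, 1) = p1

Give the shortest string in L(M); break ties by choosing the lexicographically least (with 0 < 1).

011

A breadth-first search from p0 reaches an accepting state first via the path p0 → p2 → p7 → p1 on input 011.
No string of length < 3 is accepted (BFS exhausts all shorter strings without reaching an accepting state), and 011 is the lexicographically least accepting string of length 3.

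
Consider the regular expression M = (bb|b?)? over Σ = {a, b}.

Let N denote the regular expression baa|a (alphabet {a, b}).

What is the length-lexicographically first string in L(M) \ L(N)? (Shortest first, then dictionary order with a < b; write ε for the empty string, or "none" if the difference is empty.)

The empty string ε is accepted by M but not by N.
Since ε is the unique shortest string, it is the required witness.

ε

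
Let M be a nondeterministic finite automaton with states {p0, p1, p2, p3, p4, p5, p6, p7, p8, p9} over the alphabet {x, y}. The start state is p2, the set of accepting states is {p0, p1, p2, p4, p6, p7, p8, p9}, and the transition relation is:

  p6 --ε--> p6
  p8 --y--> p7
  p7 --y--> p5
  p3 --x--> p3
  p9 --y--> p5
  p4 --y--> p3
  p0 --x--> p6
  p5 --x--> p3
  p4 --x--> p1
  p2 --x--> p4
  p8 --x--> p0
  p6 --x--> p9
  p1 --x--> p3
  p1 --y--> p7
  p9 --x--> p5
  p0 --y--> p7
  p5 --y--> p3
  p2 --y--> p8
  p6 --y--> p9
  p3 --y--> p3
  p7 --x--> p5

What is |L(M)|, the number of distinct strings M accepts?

The useful subgraph on states {p0, p1, p2, p4, p6, p7, p8, p9} is acyclic, so L(M) is finite; the longest accepting path visits 5 useful states, giving maximum string length 4.
Counting accepting paths from p2 by length: 1 of length 0, 2 of length 1, 3 of length 2, 3 of length 3, 2 of length 4. Total 11.

11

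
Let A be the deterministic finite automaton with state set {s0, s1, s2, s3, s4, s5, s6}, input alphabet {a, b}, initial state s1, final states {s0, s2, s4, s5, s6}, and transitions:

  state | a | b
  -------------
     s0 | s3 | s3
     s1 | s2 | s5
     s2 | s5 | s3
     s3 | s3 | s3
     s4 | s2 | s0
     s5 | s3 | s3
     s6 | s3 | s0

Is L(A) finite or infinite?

finite

The useful states (reachable from s1 and able to reach an accepting state) are {s1, s2, s5}.
Restricted to these states the transition graph has no cycle, so every accepting path has bounded length and L is finite.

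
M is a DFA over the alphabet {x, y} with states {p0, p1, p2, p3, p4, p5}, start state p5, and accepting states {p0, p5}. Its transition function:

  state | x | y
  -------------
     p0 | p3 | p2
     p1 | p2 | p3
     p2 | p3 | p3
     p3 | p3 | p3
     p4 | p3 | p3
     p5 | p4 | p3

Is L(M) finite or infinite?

finite

The useful states (reachable from p5 and able to reach an accepting state) are {p5}.
Restricted to these states the transition graph has no cycle, so every accepting path has bounded length and L is finite.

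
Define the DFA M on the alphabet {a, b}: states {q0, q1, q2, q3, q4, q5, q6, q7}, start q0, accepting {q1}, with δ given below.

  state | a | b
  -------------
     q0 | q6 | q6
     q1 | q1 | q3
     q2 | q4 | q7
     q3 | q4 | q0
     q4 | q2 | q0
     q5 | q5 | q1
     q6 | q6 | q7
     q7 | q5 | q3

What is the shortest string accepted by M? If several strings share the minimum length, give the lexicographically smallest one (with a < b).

A breadth-first search from q0 reaches an accepting state first via the path q0 → q6 → q7 → q5 → q1 on input abab.
No string of length < 4 is accepted (BFS exhausts all shorter strings without reaching an accepting state), and abab is the lexicographically least accepting string of length 4.

abab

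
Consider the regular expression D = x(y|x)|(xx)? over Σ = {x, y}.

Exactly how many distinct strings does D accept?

The expression has no Kleene star, so L(D) is finite. Expanding the alternatives gives {ε, xx, xy}.
That is 1 of length 0, 2 of length 2: 3 strings in all.

3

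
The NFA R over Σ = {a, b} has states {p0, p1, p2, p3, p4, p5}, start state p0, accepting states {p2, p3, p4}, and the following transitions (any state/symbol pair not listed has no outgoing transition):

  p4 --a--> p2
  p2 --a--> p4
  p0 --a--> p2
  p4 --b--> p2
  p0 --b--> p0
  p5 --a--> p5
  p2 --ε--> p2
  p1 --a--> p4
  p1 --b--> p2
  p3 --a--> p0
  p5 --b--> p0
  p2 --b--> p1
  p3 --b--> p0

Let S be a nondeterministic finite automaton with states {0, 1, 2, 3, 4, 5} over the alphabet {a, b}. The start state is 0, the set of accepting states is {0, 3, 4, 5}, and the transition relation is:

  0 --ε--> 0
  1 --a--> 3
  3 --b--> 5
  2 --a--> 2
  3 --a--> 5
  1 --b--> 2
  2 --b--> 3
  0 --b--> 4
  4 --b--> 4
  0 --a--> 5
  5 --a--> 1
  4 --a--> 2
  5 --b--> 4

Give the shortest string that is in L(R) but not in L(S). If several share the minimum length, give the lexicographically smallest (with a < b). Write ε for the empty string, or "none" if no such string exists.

The string aa is accepted by R but not by S.
No shorter string lies in the difference, and aa is the lexicographically first length-2 string in L(R) \ L(S).

aa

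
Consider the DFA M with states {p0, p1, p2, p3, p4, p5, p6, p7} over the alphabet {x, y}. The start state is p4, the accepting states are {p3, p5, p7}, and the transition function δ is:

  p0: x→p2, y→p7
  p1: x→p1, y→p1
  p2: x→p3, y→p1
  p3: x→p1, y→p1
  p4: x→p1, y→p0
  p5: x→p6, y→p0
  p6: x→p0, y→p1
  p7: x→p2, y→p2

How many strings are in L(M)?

4

The useful subgraph on states {p0, p2, p3, p4, p7} is acyclic, so L(M) is finite; the longest accepting path visits 5 useful states, giving maximum string length 4.
Counting accepting paths from p4 by length: 1 of length 2, 1 of length 3, 2 of length 4. Total 4.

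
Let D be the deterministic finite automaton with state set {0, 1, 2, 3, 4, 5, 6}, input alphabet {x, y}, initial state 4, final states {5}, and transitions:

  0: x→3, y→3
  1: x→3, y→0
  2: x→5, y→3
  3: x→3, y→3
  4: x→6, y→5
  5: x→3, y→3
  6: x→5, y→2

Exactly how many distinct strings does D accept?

3

The useful subgraph on states {2, 4, 5, 6} is acyclic, so L(D) is finite; the longest accepting path visits 4 useful states, giving maximum string length 3.
Counting accepting paths from 4 by length: 1 of length 1, 1 of length 2, 1 of length 3. Total 3.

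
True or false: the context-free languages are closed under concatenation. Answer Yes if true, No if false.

Yes

Take grammars for L₁ and L₂ with disjoint nonterminals and start symbols S₁, S₂; adding a new start symbol with S → S₁S₂ gives a context-free grammar for L₁L₂.
So the context-free languages are closed under concatenation.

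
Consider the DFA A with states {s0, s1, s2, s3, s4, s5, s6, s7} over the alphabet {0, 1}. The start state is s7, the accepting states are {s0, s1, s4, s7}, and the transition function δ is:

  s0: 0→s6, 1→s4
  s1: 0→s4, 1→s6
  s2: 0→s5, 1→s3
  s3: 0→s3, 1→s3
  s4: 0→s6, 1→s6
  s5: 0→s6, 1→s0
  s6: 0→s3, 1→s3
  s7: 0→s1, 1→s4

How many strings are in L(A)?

4

The useful subgraph on states {s1, s4, s7} is acyclic, so L(A) is finite; the longest accepting path visits 3 useful states, giving maximum string length 2.
Counting accepting paths from s7 by length: 1 of length 0, 2 of length 1, 1 of length 2. Total 4.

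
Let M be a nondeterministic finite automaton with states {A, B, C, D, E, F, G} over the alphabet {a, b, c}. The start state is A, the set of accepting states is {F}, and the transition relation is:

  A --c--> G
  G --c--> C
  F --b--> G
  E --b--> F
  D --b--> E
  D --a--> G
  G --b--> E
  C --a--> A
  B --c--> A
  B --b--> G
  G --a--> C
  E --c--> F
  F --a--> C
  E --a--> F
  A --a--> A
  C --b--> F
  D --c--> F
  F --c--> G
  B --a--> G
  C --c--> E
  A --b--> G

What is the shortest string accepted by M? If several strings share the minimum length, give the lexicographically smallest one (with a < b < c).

bab

A breadth-first search from A reaches an accepting state first via the path A → G → C → F on input bab.
No string of length < 3 is accepted (BFS exhausts all shorter strings without reaching an accepting state), and bab is the lexicographically least accepting string of length 3.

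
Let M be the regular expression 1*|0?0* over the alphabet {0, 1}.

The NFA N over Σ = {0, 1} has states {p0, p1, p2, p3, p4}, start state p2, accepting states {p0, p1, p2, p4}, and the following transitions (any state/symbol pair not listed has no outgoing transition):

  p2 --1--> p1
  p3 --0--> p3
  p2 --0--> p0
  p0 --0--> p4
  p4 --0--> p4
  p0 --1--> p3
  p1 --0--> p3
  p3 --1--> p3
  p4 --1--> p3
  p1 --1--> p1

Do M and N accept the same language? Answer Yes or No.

Converting the expression M to a DFA (subset construction, then merging equivalent states) gives the minimal DFA with states {m0, m1, m2, m3}, start state m0, accepting states {m0, m1, m2} and transitions m0: 0→m1, 1→m2; m1: 0→m1, 1→m3; m2: 0→m3, 1→m2; m3: 0→m3, 1→m3.
Exploring the product automaton M × N from the start pair (m0, p2), following both machines on each input symbol, reaches 5 state pairs: (m0, p2), (m1, p0), (m2, p1), (m1, p4), (m3, p3).
M accepts in {m0, m1, m2} and N accepts in {p0, p1, p2, p4}. In every reachable pair the two components are either both accepting — (m0, p2), (m1, p0), (m2, p1), (m1, p4) — or both non-accepting, so no string is accepted by exactly one of the machines: L(M) \ L(N) and L(N) \ L(M) are both empty.
Hence every string is accepted by M iff it is accepted by N, and the two languages coincide.

Yes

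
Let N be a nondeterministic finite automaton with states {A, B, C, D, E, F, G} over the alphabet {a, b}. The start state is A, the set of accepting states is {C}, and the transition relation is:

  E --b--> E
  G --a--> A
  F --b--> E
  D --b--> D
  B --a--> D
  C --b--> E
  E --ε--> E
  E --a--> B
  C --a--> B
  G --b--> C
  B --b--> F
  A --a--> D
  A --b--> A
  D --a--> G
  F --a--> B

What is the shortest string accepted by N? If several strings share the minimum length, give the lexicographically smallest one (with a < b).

aab

A breadth-first search from A reaches an accepting state first via the path A → D → G → C on input aab.
No string of length < 3 is accepted (BFS exhausts all shorter strings without reaching an accepting state), and aab is the lexicographically least accepting string of length 3.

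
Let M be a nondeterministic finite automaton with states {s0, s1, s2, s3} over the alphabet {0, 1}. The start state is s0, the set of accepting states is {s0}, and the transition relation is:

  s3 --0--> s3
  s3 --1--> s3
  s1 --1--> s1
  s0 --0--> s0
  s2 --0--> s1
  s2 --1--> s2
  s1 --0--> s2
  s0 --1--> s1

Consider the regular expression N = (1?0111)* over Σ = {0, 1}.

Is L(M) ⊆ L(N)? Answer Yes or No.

The string 0 is in L(M) but not in L(N).
So L(M) ⊄ L(N).

No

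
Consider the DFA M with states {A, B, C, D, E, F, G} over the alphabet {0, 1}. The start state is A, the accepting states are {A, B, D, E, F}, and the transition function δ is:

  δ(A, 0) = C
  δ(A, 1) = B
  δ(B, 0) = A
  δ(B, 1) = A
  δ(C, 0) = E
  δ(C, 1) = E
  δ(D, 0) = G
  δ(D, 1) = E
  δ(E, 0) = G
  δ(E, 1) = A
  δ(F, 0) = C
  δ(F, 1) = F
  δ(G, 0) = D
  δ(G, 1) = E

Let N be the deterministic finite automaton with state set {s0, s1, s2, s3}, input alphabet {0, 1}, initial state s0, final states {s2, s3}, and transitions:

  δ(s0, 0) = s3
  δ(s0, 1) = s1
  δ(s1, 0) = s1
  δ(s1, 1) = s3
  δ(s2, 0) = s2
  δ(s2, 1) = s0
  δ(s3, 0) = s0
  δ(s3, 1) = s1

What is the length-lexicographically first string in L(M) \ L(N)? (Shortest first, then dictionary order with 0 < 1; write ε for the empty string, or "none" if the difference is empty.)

ε

The empty string ε is accepted by M but not by N.
Since ε is the unique shortest string, it is the required witness.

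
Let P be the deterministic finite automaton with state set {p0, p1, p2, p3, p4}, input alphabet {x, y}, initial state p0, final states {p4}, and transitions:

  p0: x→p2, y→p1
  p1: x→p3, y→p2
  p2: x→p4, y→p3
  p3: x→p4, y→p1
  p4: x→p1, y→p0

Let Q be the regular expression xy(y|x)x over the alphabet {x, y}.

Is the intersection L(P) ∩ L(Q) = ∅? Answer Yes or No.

Converting the expression Q to a DFA (subset construction, then merging equivalent states) gives the minimal DFA with states {q0, q1, q2, q3, q4, q5}, start state q0, accepting states {q5} and transitions q0: x→q1, y→q2; q1: x→q2, y→q3; q2: x→q2, y→q2; q3: x→q4, y→q4; q4: x→q5, y→q2; q5: x→q2, y→q2.
Exploring the product automaton P × Q from the start pair (p0, q0), following both machines on each input symbol, reaches 12 state pairs: (p0, q0), (p2, q1), (p1, q2), (p4, q2), (p3, q3), (p3, q2), (p2, q2), (p0, q2), (p4, q4), (p1, q4), (p1, q5), (p3, q5).
P accepts in {p4} and Q accepts in {q5}; no reachable pair has both components accepting, so no string drives both machines to acceptance simultaneously and L(P) ∩ L(Q) = ∅.
So no string is accepted by both, and the intersection is empty.

Yes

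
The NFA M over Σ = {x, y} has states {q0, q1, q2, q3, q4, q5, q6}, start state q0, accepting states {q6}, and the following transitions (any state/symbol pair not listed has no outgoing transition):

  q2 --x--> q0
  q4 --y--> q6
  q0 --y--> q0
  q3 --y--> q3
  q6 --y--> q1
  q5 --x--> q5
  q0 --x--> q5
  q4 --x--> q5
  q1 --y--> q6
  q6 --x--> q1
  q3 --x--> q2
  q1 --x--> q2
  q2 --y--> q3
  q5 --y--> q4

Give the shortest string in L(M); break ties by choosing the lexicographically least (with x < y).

xyy

A breadth-first search from q0 reaches an accepting state first via the path q0 → q5 → q4 → q6 on input xyy.
No string of length < 3 is accepted (BFS exhausts all shorter strings without reaching an accepting state), and xyy is the lexicographically least accepting string of length 3.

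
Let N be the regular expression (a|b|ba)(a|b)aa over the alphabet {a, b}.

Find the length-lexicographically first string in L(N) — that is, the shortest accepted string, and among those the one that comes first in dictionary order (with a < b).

aaaa

By inspection of the expression, no string of length less than 4 matches, and aaaa is the lexicographically first match of length 4.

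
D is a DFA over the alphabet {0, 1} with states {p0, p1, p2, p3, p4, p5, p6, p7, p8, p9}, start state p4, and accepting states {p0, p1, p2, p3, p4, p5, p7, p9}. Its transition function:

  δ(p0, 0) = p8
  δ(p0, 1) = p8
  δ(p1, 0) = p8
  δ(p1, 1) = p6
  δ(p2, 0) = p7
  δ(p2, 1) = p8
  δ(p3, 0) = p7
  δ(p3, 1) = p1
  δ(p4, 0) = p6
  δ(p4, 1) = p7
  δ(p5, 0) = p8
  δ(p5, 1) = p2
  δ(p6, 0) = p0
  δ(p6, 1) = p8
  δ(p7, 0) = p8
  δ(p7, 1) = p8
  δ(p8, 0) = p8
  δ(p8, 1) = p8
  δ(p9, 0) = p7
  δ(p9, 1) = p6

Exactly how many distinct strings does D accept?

The useful subgraph on states {p0, p4, p6, p7} is acyclic, so L(D) is finite; the longest accepting path visits 3 useful states, giving maximum string length 2.
Counting accepting paths from p4 by length: 1 of length 0, 1 of length 1, 1 of length 2. Total 3.

3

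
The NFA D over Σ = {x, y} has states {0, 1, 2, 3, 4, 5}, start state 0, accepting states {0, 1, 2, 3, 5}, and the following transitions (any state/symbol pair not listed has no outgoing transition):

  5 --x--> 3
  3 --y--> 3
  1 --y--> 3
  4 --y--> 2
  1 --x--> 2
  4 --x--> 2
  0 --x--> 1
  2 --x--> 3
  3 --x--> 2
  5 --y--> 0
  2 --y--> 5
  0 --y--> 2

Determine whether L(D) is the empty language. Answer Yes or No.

No

The empty string ε is accepted: the run 0 ends in the accepting state 0.
Since at least one string is accepted, L(D) is not empty.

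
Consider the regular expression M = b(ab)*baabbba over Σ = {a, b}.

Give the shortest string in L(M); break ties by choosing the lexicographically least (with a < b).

By inspection of the expression, no string of length less than 8 matches, and bbaabbba is the lexicographically first match of length 8.

bbaabbba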